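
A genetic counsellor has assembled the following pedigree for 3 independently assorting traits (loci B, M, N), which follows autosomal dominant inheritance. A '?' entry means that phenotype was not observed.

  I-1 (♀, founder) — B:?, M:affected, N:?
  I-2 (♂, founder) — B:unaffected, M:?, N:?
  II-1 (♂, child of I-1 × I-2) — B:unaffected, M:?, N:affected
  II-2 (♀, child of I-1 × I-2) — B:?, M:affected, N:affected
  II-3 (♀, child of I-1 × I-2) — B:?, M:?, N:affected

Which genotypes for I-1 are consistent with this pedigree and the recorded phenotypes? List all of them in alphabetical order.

I-1 ∈ {Bb MM NN, Bb MM Nn, Bb MM nn, Bb Mm NN, Bb Mm Nn, Bb Mm nn, bb MM NN, bb MM Nn, bb MM nn, bb Mm NN, bb Mm Nn, bb Mm nn}

B/I-1 ? ·: bb|Bb
B/I-2 un ·: bb
B/II-1 un I-1×I-2: bb
B/II-2 ? I-1×I-2: bb|Bb
B/II-3 ? I-1×I-2: bb|Bb
⇒ B over [I-1,I-2,II-1,II-2,II-3]: 5 consistent
M/I-1 aff ·: Mm|MM
M/I-2 ? ·: mm|Mm|MM
M/II-1 ? I-1×I-2: mm|Mm|MM
M/II-2 aff I-1×I-2: Mm|MM
M/II-3 ? I-1×I-2: mm|Mm|MM
⇒ M over [I-1,I-2,II-1,II-2,II-3]: 40 consistent
N/I-1 ? ·: nn|Nn|NN
N/I-2 ? ·: nn|Nn|NN
N/II-1 aff I-1×I-2: Nn|NN
N/II-2 aff I-1×I-2: Nn|NN
N/II-3 aff I-1×I-2: Nn|NN
⇒ N over [I-1,I-2,II-1,II-2,II-3]: 29 consistent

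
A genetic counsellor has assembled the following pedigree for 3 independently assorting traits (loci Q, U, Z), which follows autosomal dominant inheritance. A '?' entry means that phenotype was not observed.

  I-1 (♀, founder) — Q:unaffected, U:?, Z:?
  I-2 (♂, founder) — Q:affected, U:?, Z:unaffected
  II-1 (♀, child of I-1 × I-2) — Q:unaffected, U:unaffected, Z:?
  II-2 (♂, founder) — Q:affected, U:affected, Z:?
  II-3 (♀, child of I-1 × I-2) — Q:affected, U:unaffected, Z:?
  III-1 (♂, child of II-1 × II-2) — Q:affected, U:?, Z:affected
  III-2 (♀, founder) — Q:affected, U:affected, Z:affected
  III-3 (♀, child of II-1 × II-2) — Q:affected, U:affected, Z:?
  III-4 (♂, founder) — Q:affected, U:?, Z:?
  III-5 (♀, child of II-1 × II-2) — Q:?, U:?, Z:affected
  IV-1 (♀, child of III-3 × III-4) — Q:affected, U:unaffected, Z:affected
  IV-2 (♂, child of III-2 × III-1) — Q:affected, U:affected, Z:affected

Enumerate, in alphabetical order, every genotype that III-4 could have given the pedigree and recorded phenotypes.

III-4 ∈ {QQ Uu ZZ, QQ Uu Zz, QQ Uu zz, QQ uu ZZ, QQ uu Zz, QQ uu zz, Qq Uu ZZ, Qq Uu Zz, Qq Uu zz, Qq uu ZZ, Qq uu Zz, Qq uu zz}

Q/I-1 un ·: qq
Q/I-2 aff ·: Qq
Q/II-1 un I-1×I-2: qq
Q/II-2 aff ·: Qq|QQ
Q/II-3 aff I-1×I-2: Qq
Q/III-1 aff II-1×II-2: Qq
Q/III-2 aff ·: Qq|QQ
Q/III-3 aff II-1×II-2: Qq
Q/III-4 aff ·: Qq|QQ
Q/III-5 ? II-1×II-2: qq|Qq
Q/IV-1 aff III-3×III-4: Qq|QQ
Q/IV-2 aff III-2×III-1: Qq|QQ
⇒ Q over [I-1,I-2,II-1,II-2,II-3,III-1,III-2,III-3,III-4,III-5,IV-1,IV-2]: 48 consistent
U/I-1 ? ·: uu|Uu
U/I-2 ? ·: uu|Uu
U/II-1 un I-1×I-2: uu
U/II-2 aff ·: Uu|UU
U/II-3 un I-1×I-2: uu
U/III-1 ? II-1×II-2: uu|Uu
U/III-2 aff ·: Uu|UU
U/III-3 aff II-1×II-2: Uu
U/III-4 ? ·: uu|Uu
U/III-5 ? II-1×II-2: uu|Uu
U/IV-1 un III-3×III-4: uu
U/IV-2 aff III-2×III-1: Uu|UU
⇒ U over [I-1,I-2,II-1,II-2,II-3,III-1,III-2,III-3,III-4,III-5,IV-1,IV-2]: 128 consistent
Z/I-1 ? ·: zz|Zz|ZZ
Z/I-2 un ·: zz
Z/II-1 ? I-1×I-2: zz|Zz
Z/II-2 ? ·: zz|Zz|ZZ
Z/II-3 ? I-1×I-2: zz|Zz
Z/III-1 aff II-1×II-2: Zz|ZZ
Z/III-2 aff ·: Zz|ZZ
Z/III-3 ? II-1×II-2: zz|Zz|ZZ
Z/III-4 ? ·: zz|Zz|ZZ
Z/III-5 aff II-1×II-2: Zz|ZZ
Z/IV-1 aff III-3×III-4: Zz|ZZ
Z/IV-2 aff III-2×III-1: Zz|ZZ
⇒ Z over [I-1,I-2,II-1,II-2,II-3,III-1,III-2,III-3,III-4,III-5,IV-1,IV-2]: 1068 consistent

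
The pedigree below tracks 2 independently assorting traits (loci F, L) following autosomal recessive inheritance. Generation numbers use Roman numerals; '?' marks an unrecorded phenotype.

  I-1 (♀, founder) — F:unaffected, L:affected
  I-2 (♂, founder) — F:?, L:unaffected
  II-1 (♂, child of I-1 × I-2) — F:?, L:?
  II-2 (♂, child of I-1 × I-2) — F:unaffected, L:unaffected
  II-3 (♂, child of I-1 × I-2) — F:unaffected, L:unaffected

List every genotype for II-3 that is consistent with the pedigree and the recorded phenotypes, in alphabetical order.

F/I-1 un ·: FF|Ff
F/I-2 ? ·: FF|Ff|ff
F/II-1 ? I-1×I-2: FF|Ff|ff
F/II-2 un I-1×I-2: FF|Ff
F/II-3 un I-1×I-2: FF|Ff
⇒ F over [I-1,I-2,II-1,II-2,II-3]: 32 consistent
L/I-1 aff ·: ll
L/I-2 un ·: LL|Ll
L/II-1 ? I-1×I-2: Ll|ll
L/II-2 un I-1×I-2: Ll
L/II-3 un I-1×I-2: Ll
⇒ L over [I-1,I-2,II-1,II-2,II-3]: 3 consistent

II-3 ∈ {FF Ll, Ff Ll}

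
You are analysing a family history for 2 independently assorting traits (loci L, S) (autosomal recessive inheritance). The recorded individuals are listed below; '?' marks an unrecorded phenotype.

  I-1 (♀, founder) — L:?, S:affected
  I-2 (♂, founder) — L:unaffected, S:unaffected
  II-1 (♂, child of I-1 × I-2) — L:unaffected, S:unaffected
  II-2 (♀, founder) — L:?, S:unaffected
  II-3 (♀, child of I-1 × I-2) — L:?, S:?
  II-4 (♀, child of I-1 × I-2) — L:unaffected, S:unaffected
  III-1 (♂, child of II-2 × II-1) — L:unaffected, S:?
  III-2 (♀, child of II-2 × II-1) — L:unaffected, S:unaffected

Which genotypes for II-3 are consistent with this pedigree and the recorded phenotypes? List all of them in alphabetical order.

II-3 ∈ {LL Ss, LL ss, Ll Ss, Ll ss, ll Ss, ll ss}

L/I-1 ? ·: LL|Ll|ll
L/I-2 un ·: LL|Ll
L/II-1 un I-1×I-2: LL|Ll
L/II-2 ? ·: LL|Ll|ll
L/II-3 ? I-1×I-2: LL|Ll|ll
L/II-4 un I-1×I-2: LL|Ll
L/III-1 un II-2×II-1: LL|Ll
L/III-2 un II-2×II-1: LL|Ll
⇒ L over [I-1,I-2,II-1,II-2,II-3,II-4,III-1,III-2]: 243 consistent
S/I-1 aff ·: ss
S/I-2 un ·: SS|Ss
S/II-1 un I-1×I-2: Ss
S/II-2 un ·: SS|Ss
S/II-3 ? I-1×I-2: Ss|ss
S/II-4 un I-1×I-2: Ss
S/III-1 ? II-2×II-1: SS|Ss|ss
S/III-2 un II-2×II-1: SS|Ss
⇒ S over [I-1,I-2,II-1,II-2,II-3,II-4,III-1,III-2]: 30 consistent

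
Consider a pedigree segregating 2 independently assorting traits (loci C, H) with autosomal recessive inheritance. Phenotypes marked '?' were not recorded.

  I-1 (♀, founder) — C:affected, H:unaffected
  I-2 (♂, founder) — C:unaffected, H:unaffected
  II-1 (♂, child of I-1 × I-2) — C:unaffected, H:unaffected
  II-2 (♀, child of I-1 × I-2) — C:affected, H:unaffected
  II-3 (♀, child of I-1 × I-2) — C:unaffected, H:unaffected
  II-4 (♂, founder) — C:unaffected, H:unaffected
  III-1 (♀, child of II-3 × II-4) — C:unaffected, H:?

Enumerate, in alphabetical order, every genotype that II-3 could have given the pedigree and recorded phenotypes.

II-3 ∈ {Cc HH, Cc Hh}

C/I-1 aff ·: cc
C/I-2 un ·: Cc
C/II-1 un I-1×I-2: Cc
C/II-2 aff I-1×I-2: cc
C/II-3 un I-1×I-2: Cc
C/II-4 un ·: CC|Cc
C/III-1 un II-3×II-4: CC|Cc
⇒ C over [I-1,I-2,II-1,II-2,II-3,II-4,III-1]: 4 consistent
H/I-1 un ·: HH|Hh
H/I-2 un ·: HH|Hh
H/II-1 un I-1×I-2: HH|Hh
H/II-2 un I-1×I-2: HH|Hh
H/II-3 un I-1×I-2: HH|Hh
H/II-4 un ·: HH|Hh
H/III-1 ? II-3×II-4: HH|Hh|hh
⇒ H over [I-1,I-2,II-1,II-2,II-3,II-4,III-1]: 99 consistent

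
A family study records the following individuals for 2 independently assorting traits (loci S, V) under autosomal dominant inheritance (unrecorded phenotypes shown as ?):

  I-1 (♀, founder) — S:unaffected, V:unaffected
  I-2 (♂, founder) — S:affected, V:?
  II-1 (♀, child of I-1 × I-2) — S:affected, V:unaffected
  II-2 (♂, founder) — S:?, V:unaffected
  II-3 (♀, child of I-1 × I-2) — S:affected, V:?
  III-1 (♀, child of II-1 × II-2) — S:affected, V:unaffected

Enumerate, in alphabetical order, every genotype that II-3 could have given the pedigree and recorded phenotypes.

II-3 ∈ {Ss Vv, Ss vv}

S/I-1 un ·: ss
S/I-2 aff ·: Ss|SS
S/II-1 aff I-1×I-2: Ss
S/II-2 ? ·: ss|Ss|SS
S/II-3 aff I-1×I-2: Ss
S/III-1 aff II-1×II-2: Ss|SS
⇒ S over [I-1,I-2,II-1,II-2,II-3,III-1]: 10 consistent
V/I-1 un ·: vv
V/I-2 ? ·: vv|Vv
V/II-1 un I-1×I-2: vv
V/II-2 un ·: vv
V/II-3 ? I-1×I-2: vv|Vv
V/III-1 un II-1×II-2: vv
⇒ V over [I-1,I-2,II-1,II-2,II-3,III-1]: 3 consistent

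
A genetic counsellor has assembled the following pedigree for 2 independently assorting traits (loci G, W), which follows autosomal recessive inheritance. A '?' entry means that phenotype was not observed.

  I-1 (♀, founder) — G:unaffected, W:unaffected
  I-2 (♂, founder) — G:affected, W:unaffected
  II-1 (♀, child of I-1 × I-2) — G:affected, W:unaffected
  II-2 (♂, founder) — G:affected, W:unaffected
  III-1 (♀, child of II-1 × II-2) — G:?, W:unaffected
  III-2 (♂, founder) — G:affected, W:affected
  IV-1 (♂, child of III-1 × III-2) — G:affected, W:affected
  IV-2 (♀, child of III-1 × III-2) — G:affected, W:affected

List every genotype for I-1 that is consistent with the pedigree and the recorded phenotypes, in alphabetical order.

I-1 ∈ {Gg WW, Gg Ww}

G/I-1 un ·: Gg
G/I-2 aff ·: gg
G/II-1 aff I-1×I-2: gg
G/II-2 aff ·: gg
G/III-1 ? II-1×II-2: gg
G/III-2 aff ·: gg
G/IV-1 aff III-1×III-2: gg
G/IV-2 aff III-1×III-2: gg
⇒ G over [I-1,I-2,II-1,II-2,III-1,III-2,IV-1,IV-2]: 1 consistent
W/I-1 un ·: WW|Ww
W/I-2 un ·: WW|Ww
W/II-1 un I-1×I-2: WW|Ww
W/II-2 un ·: WW|Ww
W/III-1 un II-1×II-2: Ww
W/III-2 aff ·: ww
W/IV-1 aff III-1×III-2: ww
W/IV-2 aff III-1×III-2: ww
⇒ W over [I-1,I-2,II-1,II-2,III-1,III-2,IV-1,IV-2]: 10 consistent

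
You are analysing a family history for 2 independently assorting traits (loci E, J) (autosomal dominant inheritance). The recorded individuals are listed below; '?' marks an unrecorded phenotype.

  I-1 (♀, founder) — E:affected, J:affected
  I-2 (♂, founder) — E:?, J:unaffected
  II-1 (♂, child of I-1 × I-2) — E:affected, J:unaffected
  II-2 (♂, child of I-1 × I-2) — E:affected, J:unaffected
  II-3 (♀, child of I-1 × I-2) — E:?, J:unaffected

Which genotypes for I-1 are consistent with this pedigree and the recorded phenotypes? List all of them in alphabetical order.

I-1 ∈ {EE Jj, Ee Jj}

E/I-1 aff ·: Ee|EE
E/I-2 ? ·: ee|Ee|EE
E/II-1 aff I-1×I-2: Ee|EE
E/II-2 aff I-1×I-2: Ee|EE
E/II-3 ? I-1×I-2: ee|Ee|EE
⇒ E over [I-1,I-2,II-1,II-2,II-3]: 32 consistent
J/I-1 aff ·: Jj
J/I-2 un ·: jj
J/II-1 un I-1×I-2: jj
J/II-2 un I-1×I-2: jj
J/II-3 un I-1×I-2: jj
⇒ J over [I-1,I-2,II-1,II-2,II-3]: 1 consistent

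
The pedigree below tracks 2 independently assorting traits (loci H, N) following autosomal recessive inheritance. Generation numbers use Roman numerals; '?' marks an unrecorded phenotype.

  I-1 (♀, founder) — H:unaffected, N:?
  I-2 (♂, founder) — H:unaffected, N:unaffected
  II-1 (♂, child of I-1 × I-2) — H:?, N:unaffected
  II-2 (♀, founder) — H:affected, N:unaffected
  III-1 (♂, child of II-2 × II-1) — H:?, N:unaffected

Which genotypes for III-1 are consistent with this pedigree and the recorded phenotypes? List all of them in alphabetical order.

H/I-1 un ·: HH|Hh
H/I-2 un ·: HH|Hh
H/II-1 ? I-1×I-2: HH|Hh|hh
H/II-2 aff ·: hh
H/III-1 ? II-2×II-1: Hh|hh
⇒ H over [I-1,I-2,II-1,II-2,III-1]: 11 consistent
N/I-1 ? ·: NN|Nn|nn
N/I-2 un ·: NN|Nn
N/II-1 un I-1×I-2: NN|Nn
N/II-2 un ·: NN|Nn
N/III-1 un II-2×II-1: NN|Nn
⇒ N over [I-1,I-2,II-1,II-2,III-1]: 32 consistent

III-1 ∈ {Hh NN, Hh Nn, hh NN, hh Nn}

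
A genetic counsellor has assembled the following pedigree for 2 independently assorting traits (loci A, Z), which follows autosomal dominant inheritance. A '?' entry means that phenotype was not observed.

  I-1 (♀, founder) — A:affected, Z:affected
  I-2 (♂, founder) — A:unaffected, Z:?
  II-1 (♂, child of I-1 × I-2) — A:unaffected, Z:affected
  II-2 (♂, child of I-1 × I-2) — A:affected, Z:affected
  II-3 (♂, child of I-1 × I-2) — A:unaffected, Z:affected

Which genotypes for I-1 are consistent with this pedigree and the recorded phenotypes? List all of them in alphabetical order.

I-1 ∈ {Aa ZZ, Aa Zz}

A/I-1 aff ·: Aa
A/I-2 un ·: aa
A/II-1 un I-1×I-2: aa
A/II-2 aff I-1×I-2: Aa
A/II-3 un I-1×I-2: aa
⇒ A over [I-1,I-2,II-1,II-2,II-3]: 1 consistent
Z/I-1 aff ·: Zz|ZZ
Z/I-2 ? ·: zz|Zz|ZZ
Z/II-1 aff I-1×I-2: Zz|ZZ
Z/II-2 aff I-1×I-2: Zz|ZZ
Z/II-3 aff I-1×I-2: Zz|ZZ
⇒ Z over [I-1,I-2,II-1,II-2,II-3]: 27 consistent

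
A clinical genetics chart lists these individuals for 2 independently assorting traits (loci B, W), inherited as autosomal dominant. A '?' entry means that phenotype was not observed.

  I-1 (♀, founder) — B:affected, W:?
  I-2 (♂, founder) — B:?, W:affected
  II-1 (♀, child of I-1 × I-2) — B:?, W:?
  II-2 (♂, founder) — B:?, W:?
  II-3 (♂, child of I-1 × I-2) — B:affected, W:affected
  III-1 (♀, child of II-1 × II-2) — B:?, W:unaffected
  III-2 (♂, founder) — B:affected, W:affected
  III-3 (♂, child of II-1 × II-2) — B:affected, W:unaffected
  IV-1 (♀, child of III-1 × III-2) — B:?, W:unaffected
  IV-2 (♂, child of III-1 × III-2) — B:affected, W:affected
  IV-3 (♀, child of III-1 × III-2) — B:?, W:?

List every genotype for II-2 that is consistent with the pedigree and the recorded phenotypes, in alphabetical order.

B/I-1 aff ·: Bb|BB
B/I-2 ? ·: bb|Bb|BB
B/II-1 ? I-1×I-2: bb|Bb|BB
B/II-2 ? ·: bb|Bb|BB
B/II-3 aff I-1×I-2: Bb|BB
B/III-1 ? II-1×II-2: bb|Bb|BB
B/III-2 aff ·: Bb|BB
B/III-3 aff II-1×II-2: Bb|BB
B/IV-1 ? III-1×III-2: bb|Bb|BB
B/IV-2 aff III-1×III-2: Bb|BB
B/IV-3 ? III-1×III-2: bb|Bb|BB
⇒ B over [I-1,I-2,II-1,II-2,II-3,III-1,III-2,III-3,IV-1,IV-2,IV-3]: 2354 consistent
W/I-1 ? ·: ww|Ww|WW
W/I-2 aff ·: Ww|WW
W/II-1 ? I-1×I-2: ww|Ww
W/II-2 ? ·: ww|Ww
W/II-3 aff I-1×I-2: Ww|WW
W/III-1 un II-1×II-2: ww
W/III-2 aff ·: Ww
W/III-3 un II-1×II-2: ww
W/IV-1 un III-1×III-2: ww
W/IV-2 aff III-1×III-2: Ww
W/IV-3 ? III-1×III-2: ww|Ww
⇒ W over [I-1,I-2,II-1,II-2,II-3,III-1,III-2,III-3,IV-1,IV-2,IV-3]: 44 consistent

II-2 ∈ {BB Ww, BB ww, Bb Ww, Bb ww, bb Ww, bb ww}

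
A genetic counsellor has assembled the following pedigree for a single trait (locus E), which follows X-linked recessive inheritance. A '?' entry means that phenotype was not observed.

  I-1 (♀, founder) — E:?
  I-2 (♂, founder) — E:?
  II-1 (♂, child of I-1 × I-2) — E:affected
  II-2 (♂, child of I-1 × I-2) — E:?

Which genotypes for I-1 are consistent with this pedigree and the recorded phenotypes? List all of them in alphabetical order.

E/I-1 ? ·: X^EX^e|X^eX^e
E/I-2 ? ·: X^EY|X^eY
E/II-1 aff I-1×I-2: X^eY
E/II-2 ? I-1×I-2: X^EY|X^eY
⇒ E over [I-1,I-2,II-1,II-2]: 6 consistent

I-1 ∈ {X^EX^e, X^eX^e}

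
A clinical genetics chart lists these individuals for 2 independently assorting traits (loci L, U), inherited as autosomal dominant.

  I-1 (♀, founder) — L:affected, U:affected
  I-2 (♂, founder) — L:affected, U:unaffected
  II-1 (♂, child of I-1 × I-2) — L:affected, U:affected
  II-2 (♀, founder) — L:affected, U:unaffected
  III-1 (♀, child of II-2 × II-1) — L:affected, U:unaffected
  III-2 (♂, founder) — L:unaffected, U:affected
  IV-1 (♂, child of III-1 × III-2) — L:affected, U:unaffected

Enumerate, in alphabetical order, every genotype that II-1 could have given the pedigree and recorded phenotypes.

II-1 ∈ {LL Uu, Ll Uu}

L/I-1 aff ·: Ll|LL
L/I-2 aff ·: Ll|LL
L/II-1 aff I-1×I-2: Ll|LL
L/II-2 aff ·: Ll|LL
L/III-1 aff II-2×II-1: Ll|LL
L/III-2 un ·: ll
L/IV-1 aff III-1×III-2: Ll
⇒ L over [I-1,I-2,II-1,II-2,III-1,III-2,IV-1]: 24 consistent
U/I-1 aff ·: Uu|UU
U/I-2 un ·: uu
U/II-1 aff I-1×I-2: Uu
U/II-2 un ·: uu
U/III-1 un II-2×II-1: uu
U/III-2 aff ·: Uu
U/IV-1 un III-1×III-2: uu
⇒ U over [I-1,I-2,II-1,II-2,III-1,III-2,IV-1]: 2 consistent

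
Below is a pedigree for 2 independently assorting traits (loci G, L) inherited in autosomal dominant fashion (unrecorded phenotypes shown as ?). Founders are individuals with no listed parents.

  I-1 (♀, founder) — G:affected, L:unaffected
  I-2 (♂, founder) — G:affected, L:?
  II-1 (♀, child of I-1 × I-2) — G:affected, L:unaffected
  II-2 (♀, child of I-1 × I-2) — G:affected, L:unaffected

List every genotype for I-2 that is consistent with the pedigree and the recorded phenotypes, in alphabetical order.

G/I-1 aff ·: Gg|GG
G/I-2 aff ·: Gg|GG
G/II-1 aff I-1×I-2: Gg|GG
G/II-2 aff I-1×I-2: Gg|GG
⇒ G over [I-1,I-2,II-1,II-2]: 13 consistent
L/I-1 un ·: ll
L/I-2 ? ·: ll|Ll
L/II-1 un I-1×I-2: ll
L/II-2 un I-1×I-2: ll
⇒ L over [I-1,I-2,II-1,II-2]: 2 consistent

I-2 ∈ {GG Ll, GG ll, Gg Ll, Gg ll}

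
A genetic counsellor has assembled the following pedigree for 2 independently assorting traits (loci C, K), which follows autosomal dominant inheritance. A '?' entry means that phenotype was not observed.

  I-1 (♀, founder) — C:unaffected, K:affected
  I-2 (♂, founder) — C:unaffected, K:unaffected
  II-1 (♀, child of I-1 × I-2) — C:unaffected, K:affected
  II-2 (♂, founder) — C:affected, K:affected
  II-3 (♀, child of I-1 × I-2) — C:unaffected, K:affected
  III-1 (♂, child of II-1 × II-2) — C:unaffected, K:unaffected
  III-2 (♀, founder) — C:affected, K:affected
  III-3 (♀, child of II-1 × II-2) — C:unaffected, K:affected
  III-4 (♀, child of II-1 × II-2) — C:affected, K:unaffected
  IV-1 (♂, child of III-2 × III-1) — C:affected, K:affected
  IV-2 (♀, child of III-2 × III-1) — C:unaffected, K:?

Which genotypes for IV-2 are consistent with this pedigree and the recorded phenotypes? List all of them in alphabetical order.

C/I-1 un ·: cc
C/I-2 un ·: cc
C/II-1 un I-1×I-2: cc
C/II-2 aff ·: Cc
C/II-3 un I-1×I-2: cc
C/III-1 un II-1×II-2: cc
C/III-2 aff ·: Cc
C/III-3 un II-1×II-2: cc
C/III-4 aff II-1×II-2: Cc
C/IV-1 aff III-2×III-1: Cc
C/IV-2 un III-2×III-1: cc
⇒ C over [I-1,I-2,II-1,II-2,II-3,III-1,III-2,III-3,III-4,IV-1,IV-2]: 1 consistent
K/I-1 aff ·: Kk|KK
K/I-2 un ·: kk
K/II-1 aff I-1×I-2: Kk
K/II-2 aff ·: Kk
K/II-3 aff I-1×I-2: Kk
K/III-1 un II-1×II-2: kk
K/III-2 aff ·: Kk|KK
K/III-3 aff II-1×II-2: Kk|KK
K/III-4 un II-1×II-2: kk
K/IV-1 aff III-2×III-1: Kk
K/IV-2 ? III-2×III-1: kk|Kk
⇒ K over [I-1,I-2,II-1,II-2,II-3,III-1,III-2,III-3,III-4,IV-1,IV-2]: 12 consistent

IV-2 ∈ {cc Kk, cc kk}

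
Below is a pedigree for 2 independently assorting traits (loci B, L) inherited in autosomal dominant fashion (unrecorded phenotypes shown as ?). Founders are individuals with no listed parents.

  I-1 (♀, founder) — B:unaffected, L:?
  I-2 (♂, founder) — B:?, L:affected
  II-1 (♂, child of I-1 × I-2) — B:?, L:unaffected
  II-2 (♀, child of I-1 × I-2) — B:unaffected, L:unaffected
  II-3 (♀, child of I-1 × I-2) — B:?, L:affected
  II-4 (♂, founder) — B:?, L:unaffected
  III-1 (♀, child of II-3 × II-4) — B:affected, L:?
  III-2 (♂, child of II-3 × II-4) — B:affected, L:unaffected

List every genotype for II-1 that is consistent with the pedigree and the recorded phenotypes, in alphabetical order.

II-1 ∈ {Bb ll, bb ll}

B/I-1 un ·: bb
B/I-2 ? ·: bb|Bb
B/II-1 ? I-1×I-2: bb|Bb
B/II-2 un I-1×I-2: bb
B/II-3 ? I-1×I-2: bb|Bb
B/II-4 ? ·: bb|Bb|BB
B/III-1 aff II-3×II-4: Bb|BB
B/III-2 aff II-3×II-4: Bb|BB
⇒ B over [I-1,I-2,II-1,II-2,II-3,II-4,III-1,III-2]: 24 consistent
L/I-1 ? ·: ll|Ll
L/I-2 aff ·: Ll
L/II-1 un I-1×I-2: ll
L/II-2 un I-1×I-2: ll
L/II-3 aff I-1×I-2: Ll
L/II-4 un ·: ll
L/III-1 ? II-3×II-4: ll|Ll
L/III-2 un II-3×II-4: ll
⇒ L over [I-1,I-2,II-1,II-2,II-3,II-4,III-1,III-2]: 4 consistent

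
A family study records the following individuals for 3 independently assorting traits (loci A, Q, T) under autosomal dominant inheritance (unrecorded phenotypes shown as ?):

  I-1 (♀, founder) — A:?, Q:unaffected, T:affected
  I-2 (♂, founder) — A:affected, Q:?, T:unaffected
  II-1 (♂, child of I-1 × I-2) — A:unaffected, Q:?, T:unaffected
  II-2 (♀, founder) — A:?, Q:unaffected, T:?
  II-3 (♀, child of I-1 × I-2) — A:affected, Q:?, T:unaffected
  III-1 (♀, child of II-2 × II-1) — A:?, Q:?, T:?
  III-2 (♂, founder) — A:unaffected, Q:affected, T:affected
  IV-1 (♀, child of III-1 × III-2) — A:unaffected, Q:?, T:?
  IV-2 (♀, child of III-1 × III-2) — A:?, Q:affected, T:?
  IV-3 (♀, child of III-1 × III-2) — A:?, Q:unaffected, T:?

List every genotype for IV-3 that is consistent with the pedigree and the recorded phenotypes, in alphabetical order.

IV-3 ∈ {Aa qq TT, Aa qq Tt, Aa qq tt, aa qq TT, aa qq Tt, aa qq tt}

A/I-1 ? ·: aa|Aa
A/I-2 aff ·: Aa
A/II-1 un I-1×I-2: aa
A/II-2 ? ·: aa|Aa|AA
A/II-3 aff I-1×I-2: Aa|AA
A/III-1 ? II-2×II-1: aa|Aa
A/III-2 un ·: aa
A/IV-1 un III-1×III-2: aa
A/IV-2 ? III-1×III-2: aa|Aa
A/IV-3 ? III-1×III-2: aa|Aa
⇒ A over [I-1,I-2,II-1,II-2,II-3,III-1,III-2,IV-1,IV-2,IV-3]: 30 consistent
Q/I-1 un ·: qq
Q/I-2 ? ·: qq|Qq|QQ
Q/II-1 ? I-1×I-2: qq|Qq
Q/II-2 un ·: qq
Q/II-3 ? I-1×I-2: qq|Qq
Q/III-1 ? II-2×II-1: qq|Qq
Q/III-2 aff ·: Qq
Q/IV-1 ? III-1×III-2: qq|Qq|QQ
Q/IV-2 aff III-1×III-2: Qq|QQ
Q/IV-3 un III-1×III-2: qq
⇒ Q over [I-1,I-2,II-1,II-2,II-3,III-1,III-2,IV-1,IV-2,IV-3]: 30 consistent
T/I-1 aff ·: Tt
T/I-2 un ·: tt
T/II-1 un I-1×I-2: tt
T/II-2 ? ·: tt|Tt|TT
T/II-3 un I-1×I-2: tt
T/III-1 ? II-2×II-1: tt|Tt
T/III-2 aff ·: Tt|TT
T/IV-1 ? III-1×III-2: tt|Tt|TT
T/IV-2 ? III-1×III-2: tt|Tt|TT
T/IV-3 ? III-1×III-2: tt|Tt|TT
⇒ T over [I-1,I-2,II-1,II-2,II-3,III-1,III-2,IV-1,IV-2,IV-3]: 88 consistent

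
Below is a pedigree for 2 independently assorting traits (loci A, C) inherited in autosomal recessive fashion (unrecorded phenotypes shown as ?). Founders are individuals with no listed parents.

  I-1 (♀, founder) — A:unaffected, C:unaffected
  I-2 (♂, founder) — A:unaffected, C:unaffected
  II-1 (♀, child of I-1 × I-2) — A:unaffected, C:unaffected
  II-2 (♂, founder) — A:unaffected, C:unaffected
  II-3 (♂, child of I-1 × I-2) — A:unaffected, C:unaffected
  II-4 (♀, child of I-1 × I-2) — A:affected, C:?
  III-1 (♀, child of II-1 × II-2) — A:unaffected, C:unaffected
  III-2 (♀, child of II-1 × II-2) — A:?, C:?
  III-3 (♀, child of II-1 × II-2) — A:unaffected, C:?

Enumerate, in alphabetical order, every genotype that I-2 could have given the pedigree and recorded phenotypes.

A/I-1 un ·: Aa
A/I-2 un ·: Aa
A/II-1 un I-1×I-2: AA|Aa
A/II-2 un ·: AA|Aa
A/II-3 un I-1×I-2: AA|Aa
A/II-4 aff I-1×I-2: aa
A/III-1 un II-1×II-2: AA|Aa
A/III-2 ? II-1×II-2: AA|Aa|aa
A/III-3 un II-1×II-2: AA|Aa
⇒ A over [I-1,I-2,II-1,II-2,II-3,II-4,III-1,III-2,III-3]: 58 consistent
C/I-1 un ·: CC|Cc
C/I-2 un ·: CC|Cc
C/II-1 un I-1×I-2: CC|Cc
C/II-2 un ·: CC|Cc
C/II-3 un I-1×I-2: CC|Cc
C/II-4 ? I-1×I-2: CC|Cc|cc
C/III-1 un II-1×II-2: CC|Cc
C/III-2 ? II-1×II-2: CC|Cc|cc
C/III-3 ? II-1×II-2: CC|Cc|cc
⇒ C over [I-1,I-2,II-1,II-2,II-3,II-4,III-1,III-2,III-3]: 499 consistent

I-2 ∈ {Aa CC, Aa Cc}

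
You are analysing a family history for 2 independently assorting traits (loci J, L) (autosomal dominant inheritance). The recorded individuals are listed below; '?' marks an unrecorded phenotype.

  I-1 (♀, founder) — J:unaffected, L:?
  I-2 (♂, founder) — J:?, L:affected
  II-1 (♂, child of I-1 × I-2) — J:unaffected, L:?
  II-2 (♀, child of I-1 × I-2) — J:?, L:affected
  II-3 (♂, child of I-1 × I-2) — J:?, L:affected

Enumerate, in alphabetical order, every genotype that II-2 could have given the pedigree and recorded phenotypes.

J/I-1 un ·: jj
J/I-2 ? ·: jj|Jj
J/II-1 un I-1×I-2: jj
J/II-2 ? I-1×I-2: jj|Jj
J/II-3 ? I-1×I-2: jj|Jj
⇒ J over [I-1,I-2,II-1,II-2,II-3]: 5 consistent
L/I-1 ? ·: ll|Ll|LL
L/I-2 aff ·: Ll|LL
L/II-1 ? I-1×I-2: ll|Ll|LL
L/II-2 aff I-1×I-2: Ll|LL
L/II-3 aff I-1×I-2: Ll|LL
⇒ L over [I-1,I-2,II-1,II-2,II-3]: 32 consistent

II-2 ∈ {Jj LL, Jj Ll, jj LL, jj Ll}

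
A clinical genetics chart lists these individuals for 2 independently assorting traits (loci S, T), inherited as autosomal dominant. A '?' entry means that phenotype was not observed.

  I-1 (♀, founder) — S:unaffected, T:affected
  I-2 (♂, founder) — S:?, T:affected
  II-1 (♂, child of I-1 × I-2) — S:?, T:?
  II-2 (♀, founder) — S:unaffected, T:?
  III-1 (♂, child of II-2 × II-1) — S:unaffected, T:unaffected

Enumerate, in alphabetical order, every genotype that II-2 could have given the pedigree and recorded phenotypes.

II-2 ∈ {ss Tt, ss tt}

S/I-1 un ·: ss
S/I-2 ? ·: ss|Ss|SS
S/II-1 ? I-1×I-2: ss|Ss
S/II-2 un ·: ss
S/III-1 un II-2×II-1: ss
⇒ S over [I-1,I-2,II-1,II-2,III-1]: 4 consistent
T/I-1 aff ·: Tt|TT
T/I-2 aff ·: Tt|TT
T/II-1 ? I-1×I-2: tt|Tt
T/II-2 ? ·: tt|Tt
T/III-1 un II-2×II-1: tt
⇒ T over [I-1,I-2,II-1,II-2,III-1]: 8 consistent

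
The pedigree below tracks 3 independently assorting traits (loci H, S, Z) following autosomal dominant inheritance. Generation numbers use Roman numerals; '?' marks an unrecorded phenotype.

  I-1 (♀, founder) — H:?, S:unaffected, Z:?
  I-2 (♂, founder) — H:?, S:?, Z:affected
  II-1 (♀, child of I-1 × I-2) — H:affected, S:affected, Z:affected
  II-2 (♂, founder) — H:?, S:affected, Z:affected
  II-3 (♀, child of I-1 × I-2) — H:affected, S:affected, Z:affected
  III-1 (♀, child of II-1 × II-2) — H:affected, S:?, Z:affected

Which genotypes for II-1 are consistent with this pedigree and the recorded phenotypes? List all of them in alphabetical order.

H/I-1 ? ·: hh|Hh|HH
H/I-2 ? ·: hh|Hh|HH
H/II-1 aff I-1×I-2: Hh|HH
H/II-2 ? ·: hh|Hh|HH
H/II-3 aff I-1×I-2: Hh|HH
H/III-1 aff II-1×II-2: Hh|HH
⇒ H over [I-1,I-2,II-1,II-2,II-3,III-1]: 78 consistent
S/I-1 un ·: ss
S/I-2 ? ·: Ss|SS
S/II-1 aff I-1×I-2: Ss
S/II-2 aff ·: Ss|SS
S/II-3 aff I-1×I-2: Ss
S/III-1 ? II-1×II-2: ss|Ss|SS
⇒ S over [I-1,I-2,II-1,II-2,II-3,III-1]: 10 consistent
Z/I-1 ? ·: zz|Zz|ZZ
Z/I-2 aff ·: Zz|ZZ
Z/II-1 aff I-1×I-2: Zz|ZZ
Z/II-2 aff ·: Zz|ZZ
Z/II-3 aff I-1×I-2: Zz|ZZ
Z/III-1 aff II-1×II-2: Zz|ZZ
⇒ Z over [I-1,I-2,II-1,II-2,II-3,III-1]: 53 consistent

II-1 ∈ {HH Ss ZZ, HH Ss Zz, Hh Ss ZZ, Hh Ss Zz}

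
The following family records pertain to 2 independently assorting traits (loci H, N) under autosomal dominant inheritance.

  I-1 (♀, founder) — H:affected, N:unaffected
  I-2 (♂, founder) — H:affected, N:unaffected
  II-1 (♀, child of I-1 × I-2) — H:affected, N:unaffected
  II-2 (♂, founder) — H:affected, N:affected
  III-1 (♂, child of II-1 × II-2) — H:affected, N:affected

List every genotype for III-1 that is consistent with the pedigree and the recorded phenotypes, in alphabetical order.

III-1 ∈ {HH Nn, Hh Nn}

H/I-1 aff ·: Hh|HH
H/I-2 aff ·: Hh|HH
H/II-1 aff I-1×I-2: Hh|HH
H/II-2 aff ·: Hh|HH
H/III-1 aff II-1×II-2: Hh|HH
⇒ H over [I-1,I-2,II-1,II-2,III-1]: 24 consistent
N/I-1 un ·: nn
N/I-2 un ·: nn
N/II-1 un I-1×I-2: nn
N/II-2 aff ·: Nn|NN
N/III-1 aff II-1×II-2: Nn
⇒ N over [I-1,I-2,II-1,II-2,III-1]: 2 consistent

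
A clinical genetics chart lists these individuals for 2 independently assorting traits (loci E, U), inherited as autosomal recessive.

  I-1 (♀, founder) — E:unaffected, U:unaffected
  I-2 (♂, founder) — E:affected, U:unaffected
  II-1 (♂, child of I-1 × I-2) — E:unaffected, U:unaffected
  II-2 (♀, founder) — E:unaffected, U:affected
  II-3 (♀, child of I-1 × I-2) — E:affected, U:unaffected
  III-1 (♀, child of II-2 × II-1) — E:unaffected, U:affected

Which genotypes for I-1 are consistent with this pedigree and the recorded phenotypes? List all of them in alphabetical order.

E/I-1 un ·: Ee
E/I-2 aff ·: ee
E/II-1 un I-1×I-2: Ee
E/II-2 un ·: EE|Ee
E/II-3 aff I-1×I-2: ee
E/III-1 un II-2×II-1: EE|Ee
⇒ E over [I-1,I-2,II-1,II-2,II-3,III-1]: 4 consistent
U/I-1 un ·: UU|Uu
U/I-2 un ·: UU|Uu
U/II-1 un I-1×I-2: Uu
U/II-2 aff ·: uu
U/II-3 un I-1×I-2: UU|Uu
U/III-1 aff II-2×II-1: uu
⇒ U over [I-1,I-2,II-1,II-2,II-3,III-1]: 6 consistent

I-1 ∈ {Ee UU, Ee Uu}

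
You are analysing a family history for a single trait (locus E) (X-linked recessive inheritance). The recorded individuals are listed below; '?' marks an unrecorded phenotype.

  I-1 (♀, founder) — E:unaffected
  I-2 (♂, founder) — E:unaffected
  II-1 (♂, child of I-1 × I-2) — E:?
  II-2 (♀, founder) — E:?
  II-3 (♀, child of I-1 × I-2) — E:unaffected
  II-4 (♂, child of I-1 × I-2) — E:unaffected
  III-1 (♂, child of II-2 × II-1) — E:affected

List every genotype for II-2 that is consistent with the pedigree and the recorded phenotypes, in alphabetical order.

II-2 ∈ {X^EX^e, X^eX^e}

E/I-1 un ·: X^EX^E|X^EX^e
E/I-2 un ·: X^EY
E/II-1 ? I-1×I-2: X^EY|X^eY
E/II-2 ? ·: X^EX^e|X^eX^e
E/II-3 un I-1×I-2: X^EX^E|X^EX^e
E/II-4 un I-1×I-2: X^EY
E/III-1 aff II-2×II-1: X^eY
⇒ E over [I-1,I-2,II-1,II-2,II-3,II-4,III-1]: 10 consistent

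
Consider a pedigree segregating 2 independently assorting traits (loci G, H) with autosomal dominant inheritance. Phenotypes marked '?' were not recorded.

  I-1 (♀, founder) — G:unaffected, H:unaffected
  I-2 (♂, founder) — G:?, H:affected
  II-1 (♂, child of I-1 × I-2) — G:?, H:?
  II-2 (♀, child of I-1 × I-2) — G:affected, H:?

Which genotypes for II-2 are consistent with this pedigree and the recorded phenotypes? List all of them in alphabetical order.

II-2 ∈ {Gg Hh, Gg hh}

G/I-1 un ·: gg
G/I-2 ? ·: Gg|GG
G/II-1 ? I-1×I-2: gg|Gg
G/II-2 aff I-1×I-2: Gg
⇒ G over [I-1,I-2,II-1,II-2]: 3 consistent
H/I-1 un ·: hh
H/I-2 aff ·: Hh|HH
H/II-1 ? I-1×I-2: hh|Hh
H/II-2 ? I-1×I-2: hh|Hh
⇒ H over [I-1,I-2,II-1,II-2]: 5 consistent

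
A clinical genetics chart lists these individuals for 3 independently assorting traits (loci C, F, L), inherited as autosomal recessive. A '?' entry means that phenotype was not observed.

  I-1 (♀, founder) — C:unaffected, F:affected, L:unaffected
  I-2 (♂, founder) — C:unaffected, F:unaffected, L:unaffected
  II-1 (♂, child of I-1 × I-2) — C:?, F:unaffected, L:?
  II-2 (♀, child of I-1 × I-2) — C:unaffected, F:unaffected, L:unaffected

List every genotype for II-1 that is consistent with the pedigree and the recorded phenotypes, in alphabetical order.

II-1 ∈ {CC Ff LL, CC Ff Ll, CC Ff ll, Cc Ff LL, Cc Ff Ll, Cc Ff ll, cc Ff LL, cc Ff Ll, cc Ff ll}

C/I-1 un ·: CC|Cc
C/I-2 un ·: CC|Cc
C/II-1 ? I-1×I-2: CC|Cc|cc
C/II-2 un I-1×I-2: CC|Cc
⇒ C over [I-1,I-2,II-1,II-2]: 15 consistent
F/I-1 aff ·: ff
F/I-2 un ·: FF|Ff
F/II-1 un I-1×I-2: Ff
F/II-2 un I-1×I-2: Ff
⇒ F over [I-1,I-2,II-1,II-2]: 2 consistent
L/I-1 un ·: LL|Ll
L/I-2 un ·: LL|Ll
L/II-1 ? I-1×I-2: LL|Ll|ll
L/II-2 un I-1×I-2: LL|Ll
⇒ L over [I-1,I-2,II-1,II-2]: 15 consistent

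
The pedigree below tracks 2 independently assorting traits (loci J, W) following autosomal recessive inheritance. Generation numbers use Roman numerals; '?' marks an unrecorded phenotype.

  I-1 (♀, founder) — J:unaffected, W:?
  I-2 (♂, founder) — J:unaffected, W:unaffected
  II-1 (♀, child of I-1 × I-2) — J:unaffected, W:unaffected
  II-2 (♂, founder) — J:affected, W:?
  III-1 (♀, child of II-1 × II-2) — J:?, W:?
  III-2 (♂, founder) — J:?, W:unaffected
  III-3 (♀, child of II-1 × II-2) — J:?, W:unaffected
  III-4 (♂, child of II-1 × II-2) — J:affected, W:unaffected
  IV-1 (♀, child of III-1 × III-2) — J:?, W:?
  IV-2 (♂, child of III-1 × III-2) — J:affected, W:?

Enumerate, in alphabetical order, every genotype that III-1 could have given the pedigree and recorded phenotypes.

J/I-1 un ·: JJ|Jj
J/I-2 un ·: JJ|Jj
J/II-1 un I-1×I-2: Jj
J/II-2 aff ·: jj
J/III-1 ? II-1×II-2: Jj|jj
J/III-2 ? ·: Jj|jj
J/III-3 ? II-1×II-2: Jj|jj
J/III-4 aff II-1×II-2: jj
J/IV-1 ? III-1×III-2: JJ|Jj|jj
J/IV-2 aff III-1×III-2: jj
⇒ J over [I-1,I-2,II-1,II-2,III-1,III-2,III-3,III-4,IV-1,IV-2]: 48 consistent
W/I-1 ? ·: WW|Ww|ww
W/I-2 un ·: WW|Ww
W/II-1 un I-1×I-2: WW|Ww
W/II-2 ? ·: WW|Ww|ww
W/III-1 ? II-1×II-2: WW|Ww|ww
W/III-2 un ·: WW|Ww
W/III-3 un II-1×II-2: WW|Ww
W/III-4 un II-1×II-2: WW|Ww
W/IV-1 ? III-1×III-2: WW|Ww|ww
W/IV-2 ? III-1×III-2: WW|Ww|ww
⇒ W over [I-1,I-2,II-1,II-2,III-1,III-2,III-3,III-4,IV-1,IV-2]: 1270 consistent

III-1 ∈ {Jj WW, Jj Ww, Jj ww, jj WW, jj Ww, jj ww}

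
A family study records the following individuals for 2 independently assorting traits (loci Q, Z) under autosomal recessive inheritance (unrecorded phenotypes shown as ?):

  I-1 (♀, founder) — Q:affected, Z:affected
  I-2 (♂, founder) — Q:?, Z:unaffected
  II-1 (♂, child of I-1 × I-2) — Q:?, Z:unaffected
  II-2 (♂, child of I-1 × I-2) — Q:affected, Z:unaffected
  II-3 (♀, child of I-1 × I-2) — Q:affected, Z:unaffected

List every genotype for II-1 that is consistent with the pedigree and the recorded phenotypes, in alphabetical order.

II-1 ∈ {Qq Zz, qq Zz}

Q/I-1 aff ·: qq
Q/I-2 ? ·: Qq|qq
Q/II-1 ? I-1×I-2: Qq|qq
Q/II-2 aff I-1×I-2: qq
Q/II-3 aff I-1×I-2: qq
⇒ Q over [I-1,I-2,II-1,II-2,II-3]: 3 consistent
Z/I-1 aff ·: zz
Z/I-2 un ·: ZZ|Zz
Z/II-1 un I-1×I-2: Zz
Z/II-2 un I-1×I-2: Zz
Z/II-3 un I-1×I-2: Zz
⇒ Z over [I-1,I-2,II-1,II-2,II-3]: 2 consistent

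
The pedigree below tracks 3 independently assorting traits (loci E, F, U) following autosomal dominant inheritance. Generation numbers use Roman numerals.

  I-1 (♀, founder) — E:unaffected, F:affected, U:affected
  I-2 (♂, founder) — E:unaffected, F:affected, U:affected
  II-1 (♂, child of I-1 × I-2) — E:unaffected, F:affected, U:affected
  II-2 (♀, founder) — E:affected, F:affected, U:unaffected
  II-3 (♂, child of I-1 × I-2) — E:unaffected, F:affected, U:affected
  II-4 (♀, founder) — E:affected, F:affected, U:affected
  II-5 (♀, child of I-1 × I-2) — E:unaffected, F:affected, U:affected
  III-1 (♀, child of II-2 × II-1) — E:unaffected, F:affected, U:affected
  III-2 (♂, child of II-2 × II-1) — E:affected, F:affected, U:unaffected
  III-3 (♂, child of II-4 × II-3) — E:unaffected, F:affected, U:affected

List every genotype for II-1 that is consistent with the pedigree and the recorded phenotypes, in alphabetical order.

E/I-1 un ·: ee
E/I-2 un ·: ee
E/II-1 un I-1×I-2: ee
E/II-2 aff ·: Ee
E/II-3 un I-1×I-2: ee
E/II-4 aff ·: Ee
E/II-5 un I-1×I-2: ee
E/III-1 un II-2×II-1: ee
E/III-2 aff II-2×II-1: Ee
E/III-3 un II-4×II-3: ee
⇒ E over [I-1,I-2,II-1,II-2,II-3,II-4,II-5,III-1,III-2,III-3]: 1 consistent
F/I-1 aff ·: Ff|FF
F/I-2 aff ·: Ff|FF
F/II-1 aff I-1×I-2: Ff|FF
F/II-2 aff ·: Ff|FF
F/II-3 aff I-1×I-2: Ff|FF
F/II-4 aff ·: Ff|FF
F/II-5 aff I-1×I-2: Ff|FF
F/III-1 aff II-2×II-1: Ff|FF
F/III-2 aff II-2×II-1: Ff|FF
F/III-3 aff II-4×II-3: Ff|FF
⇒ F over [I-1,I-2,II-1,II-2,II-3,II-4,II-5,III-1,III-2,III-3]: 561 consistent
U/I-1 aff ·: Uu|UU
U/I-2 aff ·: Uu|UU
U/II-1 aff I-1×I-2: Uu
U/II-2 un ·: uu
U/II-3 aff I-1×I-2: Uu|UU
U/II-4 aff ·: Uu|UU
U/II-5 aff I-1×I-2: Uu|UU
U/III-1 aff II-2×II-1: Uu
U/III-2 un II-2×II-1: uu
U/III-3 aff II-4×II-3: Uu|UU
⇒ U over [I-1,I-2,II-1,II-2,II-3,II-4,II-5,III-1,III-2,III-3]: 42 consistent

II-1 ∈ {ee FF Uu, ee Ff Uu}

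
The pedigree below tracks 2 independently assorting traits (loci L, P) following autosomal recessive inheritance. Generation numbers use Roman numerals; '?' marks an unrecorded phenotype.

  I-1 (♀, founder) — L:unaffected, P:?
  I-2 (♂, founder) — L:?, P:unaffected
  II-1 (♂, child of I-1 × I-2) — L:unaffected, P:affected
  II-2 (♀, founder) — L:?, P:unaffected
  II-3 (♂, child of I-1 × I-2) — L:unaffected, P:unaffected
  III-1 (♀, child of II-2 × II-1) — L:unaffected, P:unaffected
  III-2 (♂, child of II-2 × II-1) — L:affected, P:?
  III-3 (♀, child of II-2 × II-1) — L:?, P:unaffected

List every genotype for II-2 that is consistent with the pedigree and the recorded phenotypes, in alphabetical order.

II-2 ∈ {Ll PP, Ll Pp, ll PP, ll Pp}

L/I-1 un ·: LL|Ll
L/I-2 ? ·: LL|Ll|ll
L/II-1 un I-1×I-2: Ll
L/II-2 ? ·: Ll|ll
L/II-3 un I-1×I-2: LL|Ll
L/III-1 un II-2×II-1: LL|Ll
L/III-2 aff II-2×II-1: ll
L/III-3 ? II-2×II-1: LL|Ll|ll
⇒ L over [I-1,I-2,II-1,II-2,II-3,III-1,III-2,III-3]: 64 consistent
P/I-1 ? ·: Pp|pp
P/I-2 un ·: Pp
P/II-1 aff I-1×I-2: pp
P/II-2 un ·: PP|Pp
P/II-3 un I-1×I-2: PP|Pp
P/III-1 un II-2×II-1: Pp
P/III-2 ? II-2×II-1: Pp|pp
P/III-3 un II-2×II-1: Pp
⇒ P over [I-1,I-2,II-1,II-2,II-3,III-1,III-2,III-3]: 9 consistent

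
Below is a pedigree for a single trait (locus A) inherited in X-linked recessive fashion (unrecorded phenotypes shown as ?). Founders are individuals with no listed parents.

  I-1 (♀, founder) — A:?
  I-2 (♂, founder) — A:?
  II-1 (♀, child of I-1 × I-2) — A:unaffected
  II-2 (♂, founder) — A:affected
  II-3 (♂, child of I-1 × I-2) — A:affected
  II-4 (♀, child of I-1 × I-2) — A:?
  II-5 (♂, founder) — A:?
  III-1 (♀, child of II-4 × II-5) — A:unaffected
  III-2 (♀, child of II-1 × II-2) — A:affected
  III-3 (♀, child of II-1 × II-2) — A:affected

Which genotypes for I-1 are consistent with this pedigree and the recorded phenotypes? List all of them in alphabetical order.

I-1 ∈ {X^AX^a, X^aX^a}

A/I-1 ? ·: X^AX^a|X^aX^a
A/I-2 ? ·: X^AY|X^aY
A/II-1 un I-1×I-2: X^AX^a
A/II-2 aff ·: X^aY
A/II-3 aff I-1×I-2: X^aY
A/II-4 ? I-1×I-2: X^AX^A|X^AX^a|X^aX^a
A/II-5 ? ·: X^AY|X^aY
A/III-1 un II-4×II-5: X^AX^A|X^AX^a
A/III-2 aff II-1×II-2: X^aX^a
A/III-3 aff II-1×II-2: X^aX^a
⇒ A over [I-1,I-2,II-1,II-2,II-3,II-4,II-5,III-1,III-2,III-3]: 12 consistent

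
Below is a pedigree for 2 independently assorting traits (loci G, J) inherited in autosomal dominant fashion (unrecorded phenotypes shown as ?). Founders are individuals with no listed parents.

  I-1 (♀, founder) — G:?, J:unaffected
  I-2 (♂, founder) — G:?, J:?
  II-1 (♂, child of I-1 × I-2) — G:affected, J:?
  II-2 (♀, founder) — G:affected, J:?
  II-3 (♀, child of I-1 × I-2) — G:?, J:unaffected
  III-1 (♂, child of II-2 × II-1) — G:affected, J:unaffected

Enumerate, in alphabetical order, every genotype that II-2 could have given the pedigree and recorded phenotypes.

G/I-1 ? ·: gg|Gg|GG
G/I-2 ? ·: gg|Gg|GG
G/II-1 aff I-1×I-2: Gg|GG
G/II-2 aff ·: Gg|GG
G/II-3 ? I-1×I-2: gg|Gg|GG
G/III-1 aff II-2×II-1: Gg|GG
⇒ G over [I-1,I-2,II-1,II-2,II-3,III-1]: 76 consistent
J/I-1 un ·: jj
J/I-2 ? ·: jj|Jj
J/II-1 ? I-1×I-2: jj|Jj
J/II-2 ? ·: jj|Jj
J/II-3 un I-1×I-2: jj
J/III-1 un II-2×II-1: jj
⇒ J over [I-1,I-2,II-1,II-2,II-3,III-1]: 6 consistent

II-2 ∈ {GG Jj, GG jj, Gg Jj, Gg jj}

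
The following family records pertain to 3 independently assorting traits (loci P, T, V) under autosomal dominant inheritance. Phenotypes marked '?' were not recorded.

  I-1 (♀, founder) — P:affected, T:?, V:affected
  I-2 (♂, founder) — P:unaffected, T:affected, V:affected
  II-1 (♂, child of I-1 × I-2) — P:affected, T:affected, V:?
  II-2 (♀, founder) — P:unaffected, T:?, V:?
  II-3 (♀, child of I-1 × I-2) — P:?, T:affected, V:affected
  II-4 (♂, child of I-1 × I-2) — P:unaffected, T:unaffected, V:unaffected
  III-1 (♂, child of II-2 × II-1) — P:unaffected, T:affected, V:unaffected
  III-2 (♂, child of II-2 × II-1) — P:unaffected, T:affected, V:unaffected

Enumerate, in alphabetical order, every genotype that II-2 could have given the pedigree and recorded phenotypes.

P/I-1 aff ·: Pp
P/I-2 un ·: pp
P/II-1 aff I-1×I-2: Pp
P/II-2 un ·: pp
P/II-3 ? I-1×I-2: pp|Pp
P/II-4 un I-1×I-2: pp
P/III-1 un II-2×II-1: pp
P/III-2 un II-2×II-1: pp
⇒ P over [I-1,I-2,II-1,II-2,II-3,II-4,III-1,III-2]: 2 consistent
T/I-1 ? ·: tt|Tt
T/I-2 aff ·: Tt
T/II-1 aff I-1×I-2: Tt|TT
T/II-2 ? ·: tt|Tt|TT
T/II-3 aff I-1×I-2: Tt|TT
T/II-4 un I-1×I-2: tt
T/III-1 aff II-2×II-1: Tt|TT
T/III-2 aff II-2×II-1: Tt|TT
⇒ T over [I-1,I-2,II-1,II-2,II-3,II-4,III-1,III-2]: 39 consistent
V/I-1 aff ·: Vv
V/I-2 aff ·: Vv
V/II-1 ? I-1×I-2: vv|Vv
V/II-2 ? ·: vv|Vv
V/II-3 aff I-1×I-2: Vv|VV
V/II-4 un I-1×I-2: vv
V/III-1 un II-2×II-1: vv
V/III-2 un II-2×II-1: vv
⇒ V over [I-1,I-2,II-1,II-2,II-3,II-4,III-1,III-2]: 8 consistent

II-2 ∈ {pp TT Vv, pp TT vv, pp Tt Vv, pp Tt vv, pp tt Vv, pp tt vv}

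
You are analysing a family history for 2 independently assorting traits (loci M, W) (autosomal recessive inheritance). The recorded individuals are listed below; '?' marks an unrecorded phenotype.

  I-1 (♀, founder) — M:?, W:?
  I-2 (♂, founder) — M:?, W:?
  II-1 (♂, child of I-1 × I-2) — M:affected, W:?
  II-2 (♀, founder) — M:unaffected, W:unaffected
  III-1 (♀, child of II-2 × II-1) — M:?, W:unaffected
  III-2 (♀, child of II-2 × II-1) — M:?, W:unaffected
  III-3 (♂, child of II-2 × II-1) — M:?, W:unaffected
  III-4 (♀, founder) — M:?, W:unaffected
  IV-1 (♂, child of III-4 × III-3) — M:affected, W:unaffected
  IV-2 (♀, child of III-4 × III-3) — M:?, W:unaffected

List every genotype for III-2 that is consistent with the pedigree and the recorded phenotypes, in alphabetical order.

M/I-1 ? ·: Mm|mm
M/I-2 ? ·: Mm|mm
M/II-1 aff I-1×I-2: mm
M/II-2 un ·: MM|Mm
M/III-1 ? II-2×II-1: Mm|mm
M/III-2 ? II-2×II-1: Mm|mm
M/III-3 ? II-2×II-1: Mm|mm
M/III-4 ? ·: Mm|mm
M/IV-1 aff III-4×III-3: mm
M/IV-2 ? III-4×III-3: MM|Mm|mm
⇒ M over [I-1,I-2,II-1,II-2,III-1,III-2,III-3,III-4,IV-1,IV-2]: 148 consistent
W/I-1 ? ·: WW|Ww|ww
W/I-2 ? ·: WW|Ww|ww
W/II-1 ? I-1×I-2: WW|Ww|ww
W/II-2 un ·: WW|Ww
W/III-1 un II-2×II-1: WW|Ww
W/III-2 un II-2×II-1: WW|Ww
W/III-3 un II-2×II-1: WW|Ww
W/III-4 un ·: WW|Ww
W/IV-1 un III-4×III-3: WW|Ww
W/IV-2 un III-4×III-3: WW|Ww
⇒ W over [I-1,I-2,II-1,II-2,III-1,III-2,III-3,III-4,IV-1,IV-2]: 1020 consistent

III-2 ∈ {Mm WW, Mm Ww, mm WW, mm Ww}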